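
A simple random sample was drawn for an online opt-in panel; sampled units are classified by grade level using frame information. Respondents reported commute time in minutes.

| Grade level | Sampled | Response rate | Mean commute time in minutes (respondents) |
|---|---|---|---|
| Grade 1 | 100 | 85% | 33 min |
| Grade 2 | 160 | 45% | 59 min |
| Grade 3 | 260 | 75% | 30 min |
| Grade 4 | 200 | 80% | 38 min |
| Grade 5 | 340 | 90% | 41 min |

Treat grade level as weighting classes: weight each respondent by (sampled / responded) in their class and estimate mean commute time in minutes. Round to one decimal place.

39.7

With weight = n_sampled/n_responded per class, the weighted class total is n_sampled:
  Grade 1: 100 × 33 = 3300
  Grade 2: 160 × 59 = 9440
  Grade 3: 260 × 30 = 7800
  Grade 4: 200 × 38 = 7600
  Grade 5: 340 × 41 = 13,940
Adjusted estimate = 42,080 / 1,060 = 39.6981 → 39.7.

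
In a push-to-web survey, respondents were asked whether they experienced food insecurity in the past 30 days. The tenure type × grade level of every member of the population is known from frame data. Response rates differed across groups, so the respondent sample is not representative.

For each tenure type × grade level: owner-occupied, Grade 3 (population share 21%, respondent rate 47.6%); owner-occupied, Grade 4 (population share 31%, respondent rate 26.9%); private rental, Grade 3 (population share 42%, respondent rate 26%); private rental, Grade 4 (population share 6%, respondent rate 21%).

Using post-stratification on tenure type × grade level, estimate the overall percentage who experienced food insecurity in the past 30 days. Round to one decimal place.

30.5%

Post-stratification weights by population share, not respondent share:
  owner-occupied, Grade 3: 0.21 × 47.6 = 9.996
  owner-occupied, Grade 4: 0.31 × 26.9 = 8.339
  private rental, Grade 3: 0.42 × 26 = 10.92
  private rental, Grade 4: 0.06 × 21 = 1.26
Post-stratified estimate = 30.515 → 30.5%.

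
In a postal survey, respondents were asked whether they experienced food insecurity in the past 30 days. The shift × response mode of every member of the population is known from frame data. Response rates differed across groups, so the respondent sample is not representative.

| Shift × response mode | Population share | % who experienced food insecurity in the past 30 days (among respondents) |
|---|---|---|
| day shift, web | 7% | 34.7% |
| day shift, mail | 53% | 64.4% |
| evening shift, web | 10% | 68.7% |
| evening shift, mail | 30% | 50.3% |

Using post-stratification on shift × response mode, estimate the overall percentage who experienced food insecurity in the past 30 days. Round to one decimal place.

Reweight to the known shift × response mode distribution:
  day shift, web: 0.07 × 34.7 = 2.429
  day shift, mail: 0.53 × 64.4 = 34.132
  evening shift, web: 0.1 × 68.7 = 6.87
  evening shift, mail: 0.3 × 50.3 = 15.09
Post-stratified estimate = 58.521 → 58.5%.

58.5%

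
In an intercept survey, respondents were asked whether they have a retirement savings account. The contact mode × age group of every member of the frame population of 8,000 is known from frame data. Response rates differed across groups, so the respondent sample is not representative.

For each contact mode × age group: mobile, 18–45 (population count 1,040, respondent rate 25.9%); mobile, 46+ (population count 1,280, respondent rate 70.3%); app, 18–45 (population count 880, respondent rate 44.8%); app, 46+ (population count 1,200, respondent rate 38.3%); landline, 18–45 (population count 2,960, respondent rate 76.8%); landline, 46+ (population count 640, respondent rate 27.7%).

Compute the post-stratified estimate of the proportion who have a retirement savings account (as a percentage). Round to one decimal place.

Post-stratification weights by population share, not respondent share:
  mobile, 18–45: (1,040/8,000) × 25.9 = 3.367
  mobile, 46+: (1,280/8,000) × 70.3 = 11.248
  app, 18–45: (880/8,000) × 44.8 = 4.928
  app, 46+: (1,200/8,000) × 38.3 = 5.745
  landline, 18–45: (2,960/8,000) × 76.8 = 28.416
  landline, 46+: (640/8,000) × 27.7 = 2.216
Post-stratified estimate = 55.92 → 55.9%.

55.9%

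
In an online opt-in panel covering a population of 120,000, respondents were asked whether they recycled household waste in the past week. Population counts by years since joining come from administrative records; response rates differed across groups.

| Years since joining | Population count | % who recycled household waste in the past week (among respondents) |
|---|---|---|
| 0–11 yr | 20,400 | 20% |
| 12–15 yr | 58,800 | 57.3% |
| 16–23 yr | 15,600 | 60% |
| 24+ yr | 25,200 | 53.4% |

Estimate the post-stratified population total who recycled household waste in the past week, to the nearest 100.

Each cell contributes its population count × the respondent rate:
  0–11 yr: 20,400 × 20% = 4080
  12–15 yr: 58,800 × 57.3% = 33692.4
  16–23 yr: 15,600 × 60% = 9360
  24+ yr: 25,200 × 53.4% = 13456.8
Estimated total = 60589.2 → 60,600.

60,600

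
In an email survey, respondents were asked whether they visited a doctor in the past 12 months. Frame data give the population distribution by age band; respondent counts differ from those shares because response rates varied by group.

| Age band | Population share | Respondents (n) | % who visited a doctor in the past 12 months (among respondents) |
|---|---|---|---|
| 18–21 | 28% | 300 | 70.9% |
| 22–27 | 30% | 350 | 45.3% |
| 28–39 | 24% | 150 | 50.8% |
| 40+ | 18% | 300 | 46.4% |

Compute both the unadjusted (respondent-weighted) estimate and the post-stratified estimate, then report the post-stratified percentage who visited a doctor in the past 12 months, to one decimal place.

54.0%

Naive respondent-only estimate (weights = respondent counts):
  (300/1100)×70.9 + (350/1100)×45.3 + (150/1100)×50.8 + (300/1100)×46.4 = 53.3318%
Post-stratified estimate weights by population shares:
  0.28×70.9 + 0.3×45.3 + 0.24×50.8 + 0.18×46.4 = 53.986%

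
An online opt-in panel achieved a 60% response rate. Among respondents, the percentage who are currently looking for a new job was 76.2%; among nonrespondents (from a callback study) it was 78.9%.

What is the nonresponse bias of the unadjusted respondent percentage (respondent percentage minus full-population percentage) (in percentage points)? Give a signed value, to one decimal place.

Nonresponse fraction = 1 − 0.6 = 0.4.
Bias = (nonresponse fraction) × (respondent percentage − nonrespondent percentage)
     = 0.4 × (76.2 − 78.9) = 0.4 × -2.7 = -1.08.

-1.1 percentage points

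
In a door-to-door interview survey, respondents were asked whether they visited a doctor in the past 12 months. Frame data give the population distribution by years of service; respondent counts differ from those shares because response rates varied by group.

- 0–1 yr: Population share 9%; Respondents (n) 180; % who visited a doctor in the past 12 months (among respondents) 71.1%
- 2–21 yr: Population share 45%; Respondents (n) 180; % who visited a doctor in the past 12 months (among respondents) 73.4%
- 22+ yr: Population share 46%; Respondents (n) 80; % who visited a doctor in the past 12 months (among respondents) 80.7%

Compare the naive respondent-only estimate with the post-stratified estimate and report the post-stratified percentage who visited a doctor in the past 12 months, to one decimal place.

Unadjusted (pooled respondent) estimate weights by respondent counts:
  (180/440)×71.1 + (180/440)×73.4 + (80/440)×80.7 = 73.7864%
Post-stratifying to population shares instead:
  0.09×71.1 + 0.45×73.4 + 0.46×80.7 = 76.551%

76.6%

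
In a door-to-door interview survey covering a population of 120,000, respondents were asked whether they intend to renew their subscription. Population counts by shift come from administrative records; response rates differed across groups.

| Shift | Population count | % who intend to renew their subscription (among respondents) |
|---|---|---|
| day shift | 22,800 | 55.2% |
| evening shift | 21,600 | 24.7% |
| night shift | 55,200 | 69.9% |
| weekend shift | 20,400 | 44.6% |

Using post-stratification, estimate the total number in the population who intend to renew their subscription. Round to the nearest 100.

65,600

Estimated count per cell = population count × respondent percentage:
  day shift: 22,800 × 55.2% = 12585.6
  evening shift: 21,600 × 24.7% = 5335.2
  night shift: 55,200 × 69.9% = 38584.8
  weekend shift: 20,400 × 44.6% = 9098.4
Estimated total = 65,604 → 65,600.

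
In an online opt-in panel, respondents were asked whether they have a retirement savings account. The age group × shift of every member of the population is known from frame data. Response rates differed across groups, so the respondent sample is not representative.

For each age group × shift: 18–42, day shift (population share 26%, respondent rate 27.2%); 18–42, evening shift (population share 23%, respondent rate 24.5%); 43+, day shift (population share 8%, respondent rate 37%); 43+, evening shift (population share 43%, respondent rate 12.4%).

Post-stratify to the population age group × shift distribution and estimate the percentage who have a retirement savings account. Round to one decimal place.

Weight each group's respondent value by its population share:
  18–42, day shift: 0.26 × 27.2 = 7.072
  18–42, evening shift: 0.23 × 24.5 = 5.635
  43+, day shift: 0.08 × 37 = 2.96
  43+, evening shift: 0.43 × 12.4 = 5.332
Post-stratified estimate = 20.999 → 21.0%.

21.0%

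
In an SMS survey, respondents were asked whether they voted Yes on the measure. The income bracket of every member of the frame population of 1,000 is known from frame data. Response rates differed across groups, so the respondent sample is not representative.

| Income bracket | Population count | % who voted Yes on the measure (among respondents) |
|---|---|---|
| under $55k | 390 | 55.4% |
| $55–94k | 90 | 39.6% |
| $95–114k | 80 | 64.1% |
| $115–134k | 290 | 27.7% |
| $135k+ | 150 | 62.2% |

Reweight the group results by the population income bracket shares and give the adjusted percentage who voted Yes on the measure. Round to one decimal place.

47.7%

Weight each group's respondent value by its population share:
  under $55k: (390/1,000) × 55.4 = 21.606
  $55–94k: (90/1,000) × 39.6 = 3.564
  $95–114k: (80/1,000) × 64.1 = 5.128
  $115–134k: (290/1,000) × 27.7 = 8.033
  $135k+: (150/1,000) × 62.2 = 9.33
Post-stratified estimate = 47.661 → 47.7%.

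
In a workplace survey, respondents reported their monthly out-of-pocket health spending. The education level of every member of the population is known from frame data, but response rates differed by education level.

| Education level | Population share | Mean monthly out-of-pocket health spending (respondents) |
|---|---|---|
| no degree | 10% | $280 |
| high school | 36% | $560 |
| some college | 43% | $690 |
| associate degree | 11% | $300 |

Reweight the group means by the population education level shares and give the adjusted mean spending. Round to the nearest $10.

Post-stratification weights by population share, not respondent share:
  no degree: 0.1 × 280 = 28
  high school: 0.36 × 560 = 201.6
  some college: 0.43 × 690 = 296.7
  associate degree: 0.11 × 300 = 33
Post-stratified estimate = 559.3 → $560.

$560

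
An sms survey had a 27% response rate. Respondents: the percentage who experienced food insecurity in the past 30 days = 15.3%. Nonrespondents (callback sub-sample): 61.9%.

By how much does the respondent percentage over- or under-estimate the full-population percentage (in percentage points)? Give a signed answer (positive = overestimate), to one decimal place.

Nonresponse fraction = 1 − 0.27 = 0.73.
Bias = (nonresponse fraction) × (respondent percentage − nonrespondent percentage)
     = 0.73 × (15.3 − 61.9) = 0.73 × -46.6 = -34.018.

-34.0 percentage points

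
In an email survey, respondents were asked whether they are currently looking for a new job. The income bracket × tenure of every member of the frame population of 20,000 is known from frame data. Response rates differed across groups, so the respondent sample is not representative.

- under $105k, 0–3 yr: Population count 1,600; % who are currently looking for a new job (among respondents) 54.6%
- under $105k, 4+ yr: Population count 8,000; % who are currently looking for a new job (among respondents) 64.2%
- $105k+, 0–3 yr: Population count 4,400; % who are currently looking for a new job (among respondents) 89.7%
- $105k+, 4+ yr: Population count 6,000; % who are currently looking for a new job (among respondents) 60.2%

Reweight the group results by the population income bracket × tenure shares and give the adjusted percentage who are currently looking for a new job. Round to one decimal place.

Reweight to the known income bracket × tenure distribution:
  under $105k, 0–3 yr: (1,600/20,000) × 54.6 = 4.368
  under $105k, 4+ yr: (8,000/20,000) × 64.2 = 25.68
  $105k+, 0–3 yr: (4,400/20,000) × 89.7 = 19.734
  $105k+, 4+ yr: (6,000/20,000) × 60.2 = 18.06
Post-stratified estimate = 67.842 → 67.8%.

67.8%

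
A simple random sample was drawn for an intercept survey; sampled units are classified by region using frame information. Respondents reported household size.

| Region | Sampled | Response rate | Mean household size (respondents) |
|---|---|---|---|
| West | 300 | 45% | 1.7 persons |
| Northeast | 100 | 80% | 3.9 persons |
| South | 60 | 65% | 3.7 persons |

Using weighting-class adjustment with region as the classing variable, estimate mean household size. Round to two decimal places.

2.44

Inverse-response-rate weighting restores each class to its sampled count, so class totals weight by n_sampled:
  West: 300 × 1.7 = 510
  Northeast: 100 × 3.9 = 390
  South: 60 × 3.7 = 222
Adjusted estimate = 1122 / 460 = 2.43913 → 2.44.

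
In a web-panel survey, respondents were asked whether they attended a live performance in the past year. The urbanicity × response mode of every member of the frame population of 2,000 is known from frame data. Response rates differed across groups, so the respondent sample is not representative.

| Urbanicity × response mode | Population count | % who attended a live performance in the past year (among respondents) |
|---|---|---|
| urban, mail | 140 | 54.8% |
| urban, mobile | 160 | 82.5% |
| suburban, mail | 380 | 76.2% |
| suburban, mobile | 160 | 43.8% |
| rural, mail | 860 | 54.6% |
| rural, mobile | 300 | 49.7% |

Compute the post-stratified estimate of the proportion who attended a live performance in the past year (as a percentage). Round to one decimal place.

59.4%

Post-stratification weights by population share, not respondent share:
  urban, mail: (140/2,000) × 54.8 = 3.836
  urban, mobile: (160/2,000) × 82.5 = 6.6
  suburban, mail: (380/2,000) × 76.2 = 14.478
  suburban, mobile: (160/2,000) × 43.8 = 3.504
  rural, mail: (860/2,000) × 54.6 = 23.478
  rural, mobile: (300/2,000) × 49.7 = 7.455
Post-stratified estimate = 59.351 → 59.4%.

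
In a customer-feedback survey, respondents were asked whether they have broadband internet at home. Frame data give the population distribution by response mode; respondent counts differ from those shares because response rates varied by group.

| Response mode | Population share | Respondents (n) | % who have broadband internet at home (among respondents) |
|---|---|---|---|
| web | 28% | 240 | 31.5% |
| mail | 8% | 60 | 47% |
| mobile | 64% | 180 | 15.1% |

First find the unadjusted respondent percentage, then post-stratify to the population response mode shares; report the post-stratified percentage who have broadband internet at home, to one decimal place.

22.2%

Naive respondent-only estimate (weights = respondent counts):
  (240/480)×31.5 + (60/480)×47 + (180/480)×15.1 = 27.2875%
Post-stratified estimate weights by population shares:
  0.28×31.5 + 0.08×47 + 0.64×15.1 = 22.244%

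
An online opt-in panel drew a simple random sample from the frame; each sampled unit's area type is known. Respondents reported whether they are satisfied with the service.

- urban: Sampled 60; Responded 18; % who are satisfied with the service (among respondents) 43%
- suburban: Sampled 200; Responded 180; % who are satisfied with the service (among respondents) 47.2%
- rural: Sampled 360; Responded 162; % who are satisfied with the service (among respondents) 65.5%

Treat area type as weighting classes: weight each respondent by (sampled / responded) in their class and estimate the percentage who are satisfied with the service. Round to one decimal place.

Response rates by class: urban 18/60 = 30%, suburban 180/200 = 90%, rural 162/360 = 45%.
With weight = n_sampled/n_responded per class, the weighted class total is n_sampled:
  urban: 60 × 43 = 2580
  suburban: 200 × 47.2 = 9440
  rural: 360 × 65.5 = 23,580
Adjusted estimate = 35,600 / 620 = 57.4194 → 57.4%.

57.4%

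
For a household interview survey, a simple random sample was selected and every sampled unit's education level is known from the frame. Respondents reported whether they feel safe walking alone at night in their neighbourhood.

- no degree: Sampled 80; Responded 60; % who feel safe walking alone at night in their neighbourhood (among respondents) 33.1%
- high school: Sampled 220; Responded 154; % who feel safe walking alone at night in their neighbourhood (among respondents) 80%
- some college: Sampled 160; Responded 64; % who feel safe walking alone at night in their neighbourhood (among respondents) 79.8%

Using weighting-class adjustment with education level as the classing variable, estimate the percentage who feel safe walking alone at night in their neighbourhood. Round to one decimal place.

Response rates by class: no degree 60/80 = 75%, high school 154/220 = 70%, some college 64/160 = 40%.
With weight = n_sampled/n_responded per class, the weighted class total is n_sampled:
  no degree: 80 × 33.1 = 2648
  high school: 220 × 80 = 17,600
  some college: 160 × 79.8 = 12,768
Adjusted estimate = 33,016 / 460 = 71.7739 → 71.8%.

71.8%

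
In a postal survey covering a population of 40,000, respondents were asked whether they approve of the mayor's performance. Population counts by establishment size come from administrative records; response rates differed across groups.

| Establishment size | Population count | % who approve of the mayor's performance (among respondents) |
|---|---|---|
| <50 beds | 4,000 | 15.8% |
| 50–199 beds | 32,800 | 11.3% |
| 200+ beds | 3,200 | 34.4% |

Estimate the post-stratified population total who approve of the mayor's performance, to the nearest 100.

5,400

Estimated count per cell = population count × respondent percentage:
  <50 beds: 4,000 × 15.8% = 632
  50–199 beds: 32,800 × 11.3% = 3706.4
  200+ beds: 3,200 × 34.4% = 1100.8
Estimated total = 5439.2 → 5,400.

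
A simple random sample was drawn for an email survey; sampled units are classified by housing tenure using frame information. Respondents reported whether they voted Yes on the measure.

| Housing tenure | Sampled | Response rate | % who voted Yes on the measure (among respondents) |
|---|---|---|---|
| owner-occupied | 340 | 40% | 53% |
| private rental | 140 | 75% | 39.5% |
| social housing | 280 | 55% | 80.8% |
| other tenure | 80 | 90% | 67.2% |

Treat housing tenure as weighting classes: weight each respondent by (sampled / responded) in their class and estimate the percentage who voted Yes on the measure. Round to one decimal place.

Each respondent's weight = sampled/responded in their class; summing within a class gives n_sampled, so:
  owner-occupied: 340 × 53 = 18,020
  private rental: 140 × 39.5 = 5530
  social housing: 280 × 80.8 = 22,624
  other tenure: 80 × 67.2 = 5376
Adjusted estimate = 51,550 / 840 = 61.369 → 61.4%.

61.4%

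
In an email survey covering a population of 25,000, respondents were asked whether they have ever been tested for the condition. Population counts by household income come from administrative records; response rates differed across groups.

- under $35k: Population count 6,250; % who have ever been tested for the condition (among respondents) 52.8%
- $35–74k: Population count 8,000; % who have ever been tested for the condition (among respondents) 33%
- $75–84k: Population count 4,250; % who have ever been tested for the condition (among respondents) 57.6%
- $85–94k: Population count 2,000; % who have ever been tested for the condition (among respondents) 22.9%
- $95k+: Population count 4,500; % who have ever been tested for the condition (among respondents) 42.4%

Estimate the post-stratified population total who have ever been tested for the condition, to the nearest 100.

10,800

Apply each group's respondent rate to its population count:
  under $35k: 6,250 × 52.8% = 3300
  $35–74k: 8,000 × 33% = 2640
  $75–84k: 4,250 × 57.6% = 2448
  $85–94k: 2,000 × 22.9% = 458
  $95k+: 4,500 × 42.4% = 1908
Estimated total = 10,754 → 10,800.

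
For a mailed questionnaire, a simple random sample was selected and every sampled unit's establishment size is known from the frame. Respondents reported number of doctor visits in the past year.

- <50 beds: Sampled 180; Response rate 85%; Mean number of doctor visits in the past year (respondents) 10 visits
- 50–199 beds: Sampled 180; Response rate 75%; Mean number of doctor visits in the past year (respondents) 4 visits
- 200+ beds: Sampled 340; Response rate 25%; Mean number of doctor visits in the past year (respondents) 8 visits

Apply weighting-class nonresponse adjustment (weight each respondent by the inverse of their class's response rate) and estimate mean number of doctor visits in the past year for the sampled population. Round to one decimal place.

With weight = n_sampled/n_responded per class, the weighted class total is n_sampled:
  <50 beds: 180 × 10 = 1800
  50–199 beds: 180 × 4 = 720
  200+ beds: 340 × 8 = 2720
Adjusted estimate = 5240 / 700 = 7.48571 → 7.5.

7.5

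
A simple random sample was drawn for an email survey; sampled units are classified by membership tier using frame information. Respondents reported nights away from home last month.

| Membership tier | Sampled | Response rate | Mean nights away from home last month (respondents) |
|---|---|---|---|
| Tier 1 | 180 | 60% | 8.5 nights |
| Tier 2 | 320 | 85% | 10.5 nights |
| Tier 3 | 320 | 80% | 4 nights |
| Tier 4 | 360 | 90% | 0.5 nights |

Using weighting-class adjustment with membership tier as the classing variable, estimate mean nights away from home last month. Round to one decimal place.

5.4

Each respondent's weight = sampled/responded in their class; summing within a class gives n_sampled, so:
  Tier 1: 180 × 8.5 = 1530
  Tier 2: 320 × 10.5 = 3360
  Tier 3: 320 × 4 = 1280
  Tier 4: 360 × 0.5 = 180
Adjusted estimate = 6350 / 1,180 = 5.38136 → 5.4.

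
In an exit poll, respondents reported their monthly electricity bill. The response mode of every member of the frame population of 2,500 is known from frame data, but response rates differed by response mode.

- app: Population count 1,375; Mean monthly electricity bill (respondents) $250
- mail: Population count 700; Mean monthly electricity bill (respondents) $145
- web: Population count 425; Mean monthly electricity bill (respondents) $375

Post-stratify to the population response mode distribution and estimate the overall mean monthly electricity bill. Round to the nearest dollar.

$242

Each cell contributes population-share × respondent value:
  app: (1,375/2,500) × 250 = 137.5
  mail: (700/2,500) × 145 = 40.6
  web: (425/2,500) × 375 = 63.75
Post-stratified estimate = 241.85 → $242.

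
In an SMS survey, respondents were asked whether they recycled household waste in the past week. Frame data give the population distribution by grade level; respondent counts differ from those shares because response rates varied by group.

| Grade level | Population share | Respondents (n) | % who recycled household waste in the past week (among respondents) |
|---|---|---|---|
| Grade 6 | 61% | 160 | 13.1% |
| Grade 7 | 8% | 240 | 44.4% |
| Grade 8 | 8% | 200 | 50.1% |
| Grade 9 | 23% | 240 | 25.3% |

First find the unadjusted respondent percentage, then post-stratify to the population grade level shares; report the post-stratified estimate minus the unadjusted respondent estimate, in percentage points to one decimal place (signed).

-13.0 percentage points

Without adjustment, the pooled respondent share is:
  (160/840)×13.1 + (240/840)×44.4 + (200/840)×50.1 + (240/840)×25.3 = 34.3381%
Post-stratified estimate weights by population shares:
  0.61×13.1 + 0.08×44.4 + 0.08×50.1 + 0.23×25.3 = 21.37%
Difference = 21.37 − 34.3381 = -12.9681 pp.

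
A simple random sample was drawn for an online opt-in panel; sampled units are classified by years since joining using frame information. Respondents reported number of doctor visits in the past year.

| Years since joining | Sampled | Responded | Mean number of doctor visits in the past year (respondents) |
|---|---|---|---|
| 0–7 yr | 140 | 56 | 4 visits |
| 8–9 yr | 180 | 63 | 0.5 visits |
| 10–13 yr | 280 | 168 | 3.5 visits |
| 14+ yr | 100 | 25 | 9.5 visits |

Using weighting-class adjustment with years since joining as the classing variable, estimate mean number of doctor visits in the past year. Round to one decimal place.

3.7

Class response rates: 0–7 yr 56/140 = 40%, 8–9 yr 63/180 = 35%, 10–13 yr 168/280 = 60%, 14+ yr 25/100 = 25%.
Each respondent's weight = sampled/responded in their class; summing within a class gives n_sampled, so:
  0–7 yr: 140 × 4 = 560
  8–9 yr: 180 × 0.5 = 90
  10–13 yr: 280 × 3.5 = 980
  14+ yr: 100 × 9.5 = 950
Adjusted estimate = 2580 / 700 = 3.68571 → 3.7.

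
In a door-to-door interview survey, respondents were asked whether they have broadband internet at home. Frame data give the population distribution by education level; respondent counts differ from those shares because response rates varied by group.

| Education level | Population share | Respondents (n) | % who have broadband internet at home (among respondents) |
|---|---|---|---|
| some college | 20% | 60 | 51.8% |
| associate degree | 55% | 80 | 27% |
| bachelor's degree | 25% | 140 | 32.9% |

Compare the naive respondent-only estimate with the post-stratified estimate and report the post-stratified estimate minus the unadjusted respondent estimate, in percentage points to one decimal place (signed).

Without adjustment, the pooled respondent share is:
  (60/280)×51.8 + (80/280)×27 + (140/280)×32.9 = 35.2643%
Post-stratified estimate weights by population shares:
  0.2×51.8 + 0.55×27 + 0.25×32.9 = 33.435%
Difference = 33.435 − 35.2643 = -1.8293 pp.

-1.8 percentage points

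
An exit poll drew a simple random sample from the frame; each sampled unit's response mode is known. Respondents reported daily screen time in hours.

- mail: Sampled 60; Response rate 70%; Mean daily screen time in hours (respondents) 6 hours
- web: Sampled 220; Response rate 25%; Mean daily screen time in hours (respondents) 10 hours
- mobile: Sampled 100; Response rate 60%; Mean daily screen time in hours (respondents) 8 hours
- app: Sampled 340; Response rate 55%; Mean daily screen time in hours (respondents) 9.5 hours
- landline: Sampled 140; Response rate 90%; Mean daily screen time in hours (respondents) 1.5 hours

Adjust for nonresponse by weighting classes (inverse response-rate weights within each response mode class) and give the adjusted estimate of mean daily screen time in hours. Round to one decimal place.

7.9

Weighting each respondent by the inverse class response rate inflates each class back to its sampled size, so the class weight is n_sampled:
  mail: 60 × 6 = 360
  web: 220 × 10 = 2200
  mobile: 100 × 8 = 800
  app: 340 × 9.5 = 3230
  landline: 140 × 1.5 = 210
Adjusted estimate = 6800 / 860 = 7.90698 → 7.9.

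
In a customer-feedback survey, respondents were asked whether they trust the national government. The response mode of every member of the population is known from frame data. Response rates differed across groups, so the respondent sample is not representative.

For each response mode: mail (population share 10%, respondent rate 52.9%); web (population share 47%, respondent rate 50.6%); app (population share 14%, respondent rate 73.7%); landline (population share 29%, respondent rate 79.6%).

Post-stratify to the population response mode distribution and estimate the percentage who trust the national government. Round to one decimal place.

62.5%

Post-stratification weights by population share, not respondent share:
  mail: 0.1 × 52.9 = 5.29
  web: 0.47 × 50.6 = 23.782
  app: 0.14 × 73.7 = 10.318
  landline: 0.29 × 79.6 = 23.084
Post-stratified estimate = 62.474 → 62.5%.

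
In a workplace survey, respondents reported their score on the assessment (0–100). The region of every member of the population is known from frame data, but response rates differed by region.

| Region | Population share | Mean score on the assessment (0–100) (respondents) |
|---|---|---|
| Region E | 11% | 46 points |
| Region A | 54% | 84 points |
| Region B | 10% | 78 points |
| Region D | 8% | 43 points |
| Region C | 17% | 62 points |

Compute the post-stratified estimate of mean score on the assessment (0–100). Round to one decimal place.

72.2

Weight each group's respondent value by its population share:
  Region E: 0.11 × 46 = 5.06
  Region A: 0.54 × 84 = 45.36
  Region B: 0.1 × 78 = 7.8
  Region D: 0.08 × 43 = 3.44
  Region C: 0.17 × 62 = 10.54
Post-stratified estimate = 72.2 → 72.2.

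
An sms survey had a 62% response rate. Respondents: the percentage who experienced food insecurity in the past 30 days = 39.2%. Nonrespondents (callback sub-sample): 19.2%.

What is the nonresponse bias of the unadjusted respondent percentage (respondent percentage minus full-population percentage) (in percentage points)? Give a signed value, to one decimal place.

+7.6 percentage points

Nonresponse fraction = 1 − 0.62 = 0.38.
Bias = (nonresponse fraction) × (respondent percentage − nonrespondent percentage)
     = 0.38 × (39.2 − 19.2) = 0.38 × 20 = 7.6.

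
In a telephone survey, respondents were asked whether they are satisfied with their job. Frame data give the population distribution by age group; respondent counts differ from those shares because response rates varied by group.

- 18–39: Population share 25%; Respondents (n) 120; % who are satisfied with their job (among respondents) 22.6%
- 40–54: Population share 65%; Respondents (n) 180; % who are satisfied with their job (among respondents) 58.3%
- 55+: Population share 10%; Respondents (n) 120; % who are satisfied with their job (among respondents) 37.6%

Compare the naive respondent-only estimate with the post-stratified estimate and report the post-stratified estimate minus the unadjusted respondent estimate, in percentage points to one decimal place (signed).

Without adjustment, the pooled respondent share is:
  (120/420)×22.6 + (180/420)×58.3 + (120/420)×37.6 = 42.1857%
Post-stratifying to population shares instead:
  0.25×22.6 + 0.65×58.3 + 0.1×37.6 = 47.305%
Difference = 47.305 − 42.1857 = 5.1193 pp.

+5.1 percentage points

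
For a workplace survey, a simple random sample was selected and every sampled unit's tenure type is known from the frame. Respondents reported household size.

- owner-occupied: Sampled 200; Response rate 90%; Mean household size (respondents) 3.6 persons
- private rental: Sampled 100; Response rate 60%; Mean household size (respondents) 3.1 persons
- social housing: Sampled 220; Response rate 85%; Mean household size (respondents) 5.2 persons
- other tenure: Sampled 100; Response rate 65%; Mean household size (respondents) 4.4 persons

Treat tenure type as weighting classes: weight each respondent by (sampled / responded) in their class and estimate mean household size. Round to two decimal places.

4.22

Inverse-response-rate weighting restores each class to its sampled count, so class totals weight by n_sampled:
  owner-occupied: 200 × 3.6 = 720
  private rental: 100 × 3.1 = 310
  social housing: 220 × 5.2 = 1144
  other tenure: 100 × 4.4 = 440
Adjusted estimate = 2614 / 620 = 4.21613 → 4.22.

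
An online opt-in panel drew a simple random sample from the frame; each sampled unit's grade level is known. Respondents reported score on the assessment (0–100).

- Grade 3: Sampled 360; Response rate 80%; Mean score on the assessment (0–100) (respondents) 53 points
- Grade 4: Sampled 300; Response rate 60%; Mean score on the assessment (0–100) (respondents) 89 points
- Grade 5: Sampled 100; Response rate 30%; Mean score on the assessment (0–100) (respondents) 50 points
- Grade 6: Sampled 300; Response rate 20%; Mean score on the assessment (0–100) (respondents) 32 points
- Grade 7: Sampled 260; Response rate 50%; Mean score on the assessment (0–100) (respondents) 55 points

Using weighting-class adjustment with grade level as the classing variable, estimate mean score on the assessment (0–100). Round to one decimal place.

56.6

Weighting each respondent by the inverse class response rate inflates each class back to its sampled size, so the class weight is n_sampled:
  Grade 3: 360 × 53 = 19,080
  Grade 4: 300 × 89 = 26,700
  Grade 5: 100 × 50 = 5000
  Grade 6: 300 × 32 = 9600
  Grade 7: 260 × 55 = 14,300
Adjusted estimate = 74,680 / 1,320 = 56.5758 → 56.6.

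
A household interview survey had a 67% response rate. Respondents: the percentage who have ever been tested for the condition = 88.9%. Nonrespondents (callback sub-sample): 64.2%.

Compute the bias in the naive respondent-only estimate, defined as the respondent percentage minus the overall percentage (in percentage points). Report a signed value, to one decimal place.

Nonresponse fraction = 1 − 0.67 = 0.33.
Bias = (nonresponse fraction) × (respondent percentage − nonrespondent percentage)
     = 0.33 × (88.9 − 64.2) = 0.33 × 24.7 = 8.151.

+8.2 percentage points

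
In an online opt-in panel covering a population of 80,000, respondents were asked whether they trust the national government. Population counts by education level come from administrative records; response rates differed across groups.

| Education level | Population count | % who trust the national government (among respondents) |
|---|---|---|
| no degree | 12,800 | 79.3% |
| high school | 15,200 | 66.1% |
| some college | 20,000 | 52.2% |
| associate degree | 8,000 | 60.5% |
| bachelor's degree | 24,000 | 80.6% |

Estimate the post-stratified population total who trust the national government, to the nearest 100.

Apply each group's respondent rate to its population count:
  no degree: 12,800 × 79.3% = 10150.4
  high school: 15,200 × 66.1% = 10047.2
  some college: 20,000 × 52.2% = 10,440
  associate degree: 8,000 × 60.5% = 4840
  bachelor's degree: 24,000 × 80.6% = 19,344
Estimated total = 54821.6 → 54,800.

54,800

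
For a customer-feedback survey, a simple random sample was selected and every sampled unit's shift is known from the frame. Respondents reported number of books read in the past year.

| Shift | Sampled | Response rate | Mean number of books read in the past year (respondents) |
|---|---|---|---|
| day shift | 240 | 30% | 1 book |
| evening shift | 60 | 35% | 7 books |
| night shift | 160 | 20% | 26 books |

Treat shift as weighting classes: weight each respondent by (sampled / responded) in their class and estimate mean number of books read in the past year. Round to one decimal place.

Weighting each respondent by the inverse class response rate inflates each class back to its sampled size, so the class weight is n_sampled:
  day shift: 240 × 1 = 240
  evening shift: 60 × 7 = 420
  night shift: 160 × 26 = 4160
Adjusted estimate = 4820 / 460 = 10.4783 → 10.5.

10.5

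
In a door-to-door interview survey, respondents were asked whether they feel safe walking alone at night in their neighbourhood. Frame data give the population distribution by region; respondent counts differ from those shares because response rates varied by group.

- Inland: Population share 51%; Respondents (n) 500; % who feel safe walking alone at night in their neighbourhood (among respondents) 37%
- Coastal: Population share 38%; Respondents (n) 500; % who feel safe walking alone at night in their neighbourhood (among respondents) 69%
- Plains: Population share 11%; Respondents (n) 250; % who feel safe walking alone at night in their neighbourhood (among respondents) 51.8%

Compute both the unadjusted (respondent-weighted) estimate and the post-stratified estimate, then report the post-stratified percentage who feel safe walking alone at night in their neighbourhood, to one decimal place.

Naive respondent-only estimate (weights = respondent counts):
  (500/1250)×37 + (500/1250)×69 + (250/1250)×51.8 = 52.76%
Reweighting by population region shares:
  0.51×37 + 0.38×69 + 0.11×51.8 = 50.788%

50.8%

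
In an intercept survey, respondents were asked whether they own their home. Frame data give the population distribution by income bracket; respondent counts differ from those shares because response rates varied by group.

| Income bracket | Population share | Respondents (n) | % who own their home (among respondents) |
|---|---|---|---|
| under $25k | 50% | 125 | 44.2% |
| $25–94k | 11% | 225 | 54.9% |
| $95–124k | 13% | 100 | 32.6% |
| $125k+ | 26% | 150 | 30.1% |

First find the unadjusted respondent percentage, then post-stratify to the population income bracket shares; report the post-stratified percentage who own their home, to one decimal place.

Unadjusted (pooled respondent) estimate weights by respondent counts:
  (125/600)×44.2 + (225/600)×54.9 + (100/600)×32.6 + (150/600)×30.1 = 42.7542%
Post-stratified estimate weights by population shares:
  0.5×44.2 + 0.11×54.9 + 0.13×32.6 + 0.26×30.1 = 40.203%

40.2%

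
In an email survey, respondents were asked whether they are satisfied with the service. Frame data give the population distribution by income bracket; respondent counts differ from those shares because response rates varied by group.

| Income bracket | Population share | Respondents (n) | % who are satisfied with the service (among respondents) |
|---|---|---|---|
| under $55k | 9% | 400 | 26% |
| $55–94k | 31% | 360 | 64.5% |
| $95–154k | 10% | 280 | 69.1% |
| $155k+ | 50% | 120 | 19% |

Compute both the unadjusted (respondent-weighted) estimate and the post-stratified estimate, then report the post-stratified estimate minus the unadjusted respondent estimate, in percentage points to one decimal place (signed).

-8.9 percentage points

Unadjusted (pooled respondent) estimate weights by respondent counts:
  (400/1160)×26 + (360/1160)×64.5 + (280/1160)×69.1 + (120/1160)×19 = 47.6276%
Post-stratified estimate weights by population shares:
  0.09×26 + 0.31×64.5 + 0.1×69.1 + 0.5×19 = 38.745%
Difference = 38.745 − 47.6276 = -8.8826 pp.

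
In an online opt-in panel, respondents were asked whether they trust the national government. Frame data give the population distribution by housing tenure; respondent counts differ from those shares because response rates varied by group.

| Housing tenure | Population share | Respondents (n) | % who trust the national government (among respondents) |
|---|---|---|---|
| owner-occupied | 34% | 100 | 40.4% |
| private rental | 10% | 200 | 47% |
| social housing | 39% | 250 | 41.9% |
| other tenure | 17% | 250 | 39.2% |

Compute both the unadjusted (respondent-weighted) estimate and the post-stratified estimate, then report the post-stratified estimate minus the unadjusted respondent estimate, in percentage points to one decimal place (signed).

Without adjustment, the pooled respondent share is:
  (100/800)×40.4 + (200/800)×47 + (250/800)×41.9 + (250/800)×39.2 = 42.1437%
Post-stratified estimate weights by population shares:
  0.34×40.4 + 0.1×47 + 0.39×41.9 + 0.17×39.2 = 41.441%
Difference = 41.441 − 42.1437 = -0.7027 pp.

-0.7 percentage points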